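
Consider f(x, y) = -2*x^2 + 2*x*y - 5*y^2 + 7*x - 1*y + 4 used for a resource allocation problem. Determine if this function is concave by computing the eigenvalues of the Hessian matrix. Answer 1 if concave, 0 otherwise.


The Hessian of f(x,y) = -2*x^2 + 2*x*y - 5*y^2 + 7*x - 1*y + 4 is:
H = [[-4, 2], [2, -10]]
Trace = -4 - 10 = -14
Determinant = -4*-10 - (2)^2 = 36
Discriminant = (-14)^2 - 4*36 = 52.0
Eigenvalues: lambda_1 = -10.6056, lambda_2 = -3.3944
The function is concave.

1


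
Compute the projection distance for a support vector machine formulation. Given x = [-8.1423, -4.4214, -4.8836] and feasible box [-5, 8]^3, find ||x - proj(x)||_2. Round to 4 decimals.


Project each component onto [-5, 8].
clip(-8.1423) = -5.0, clip(-4.4214) = -4.4214, clip(-4.8836) = -4.8836
Projection = [-5.0, -4.4214, -4.8836]
Squared diffs: [9.874, 0.0, 0.0]
Distance = sqrt(9.874) = 3.1423


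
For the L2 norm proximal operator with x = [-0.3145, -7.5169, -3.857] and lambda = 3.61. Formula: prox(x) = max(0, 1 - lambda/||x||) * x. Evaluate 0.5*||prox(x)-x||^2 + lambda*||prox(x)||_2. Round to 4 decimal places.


Step 1: Compute ||x||.
||x|| = 8.4545
Step 2: Compute scaling factor.
scale = max(0, 1 - 3.61/8.4545) = 0.573
Step 3: prox(x) = [-0.1802, -4.3073, -2.2101]
||prox(x)|| = 4.8445
Step 4: Proximal objective.
0.5*||prox-x||^2 = 6.5161
lambda*||prox|| = 17.4886
Total = 24.0048


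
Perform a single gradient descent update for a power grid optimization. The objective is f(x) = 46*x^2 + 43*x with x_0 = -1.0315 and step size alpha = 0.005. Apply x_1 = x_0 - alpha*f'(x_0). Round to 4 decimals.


We compute the gradient at x_0 and apply the update.
f'(x) = 92*x + 43
f'(-1.0315) = 92*-1.0315 + 43 = -51.898
x_1 = -1.0315 - 0.005*-51.898 = -0.772


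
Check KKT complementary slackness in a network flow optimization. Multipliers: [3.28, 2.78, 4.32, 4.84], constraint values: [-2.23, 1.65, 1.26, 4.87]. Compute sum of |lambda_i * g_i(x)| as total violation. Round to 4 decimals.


KKT complementary slackness check:
lambda_1 * g_1 = 3.28 * -2.23 = -7.3144
lambda_2 * g_2 = 2.78 * 1.65 = 4.587
lambda_3 * g_3 = 4.32 * 1.26 = 5.4432
lambda_4 * g_4 = 4.84 * 4.87 = 23.5708
Total violation = 7.3144 + 4.587 + 5.4432 + 23.5708 = 40.9154


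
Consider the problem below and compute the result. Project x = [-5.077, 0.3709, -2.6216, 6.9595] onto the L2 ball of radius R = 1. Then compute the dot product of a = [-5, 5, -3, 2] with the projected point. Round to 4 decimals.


Step 1: Compute ||x|| (intermediates to 6 decimals).
||x|| = sqrt((-5.077)^2 + 0.3709^2 + (-2.6216)^2 + 6.9595^2) = 9.012265
Step 2: Project.
Since ||x|| > R, scale = R/||x|| = 1/9.012265 = 0.11096, proj(x) = scale * x
proj(x) = [-0.563344, 0.041155, -0.290893, 0.772226]
Step 3: Dot product.
a^T * proj(x) = -5*(-0.563344) + 5*0.041155 - 3*(-0.290893) + 2*0.772226 = 5.4396


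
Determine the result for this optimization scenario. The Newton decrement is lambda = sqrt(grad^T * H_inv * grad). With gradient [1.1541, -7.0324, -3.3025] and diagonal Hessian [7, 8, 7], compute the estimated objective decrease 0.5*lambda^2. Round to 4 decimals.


Step 1: H is diagonal, so H^(-1) * g = [0.1649, -0.8791, -0.4718].
Step 2: g^T H^(-1) g = sum_i g_i^2 / H_ii
  = (1.1541)^2/7 + (-7.0324)^2/8 + (-3.3025)^2/7
  = 0.1903 + 6.1818 + 1.5581 = 7.9302
Step 3: Objective decrease = 0.5 * g^T H^(-1) g = 3.9651


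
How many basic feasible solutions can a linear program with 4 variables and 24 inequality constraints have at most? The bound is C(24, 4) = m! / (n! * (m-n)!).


Each vertex corresponds to some choice of n active constraints out of m, so the number of vertices is at most C(m, n) = m! / (n!(m-n)!).
m = 24, n = 4
Numerator: 24 * 23 * 22 * 21
Denominator: 4! = 24
C(24, 4) = 10626


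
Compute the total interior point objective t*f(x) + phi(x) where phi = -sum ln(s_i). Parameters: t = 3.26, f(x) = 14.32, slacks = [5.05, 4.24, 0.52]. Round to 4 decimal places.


Step 1: Compute log-barrier.
ln values: [1.6194, 1.4446, -0.6539]
phi = -(1.6194 + 1.4446 - 0.6539) = -2.41
Step 2: Compute augmented objective.
t*f(x) = 3.26*14.32 = 46.6832
Total = 46.6832 - 2.41 = 44.2732


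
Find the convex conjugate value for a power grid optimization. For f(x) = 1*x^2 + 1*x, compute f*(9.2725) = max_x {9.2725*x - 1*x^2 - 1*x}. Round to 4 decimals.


f*(y) = sup_x {y*x - a*x^2 - b*x} = sup_x {(y-b)*x - a*x^2}
FOC: (y - b) - 2a*x = 0 => x* = (y - b)/(2a)
x* = (9.2725 - 1)/(2*1) = 4.1363
f*(9.2725) = (y-b)^2/(4a) = (9.2725 - 1)^2/(4*1)
= 68.4343/4 = 17.1086


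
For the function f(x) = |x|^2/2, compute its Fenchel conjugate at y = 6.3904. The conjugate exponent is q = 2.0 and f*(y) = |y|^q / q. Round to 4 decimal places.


The conjugate exponent q satisfies 1/p + 1/q = 1.
p = 2, so q = 2/(2 - 1) = 2.0
|y|^q = 6.3904^2.0 = 40.8372
f*(6.3904) = 40.8372 / 2.0 = 20.4186


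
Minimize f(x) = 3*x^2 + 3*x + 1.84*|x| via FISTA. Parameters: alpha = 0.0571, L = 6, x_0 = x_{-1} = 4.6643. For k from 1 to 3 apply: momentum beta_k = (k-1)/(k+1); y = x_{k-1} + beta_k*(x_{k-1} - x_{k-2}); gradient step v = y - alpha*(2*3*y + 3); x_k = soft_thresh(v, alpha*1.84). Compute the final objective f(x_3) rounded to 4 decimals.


FISTA on f(x) = 3*x^2 + 3*x + 1.84*|x|
L = 6, alpha = 0.0571
Iteration 1: beta = 0.0, y = 4.6643 + 0.0*(4.6643 - 4.6643) = 4.6643
  grad(y) = 30.9858, v = y - alpha*grad = 2.895
  prox(v) = soft_thresh(2.895, 0.1051) = 2.7899
Iteration 2: beta = 0.3333, y = 2.7899 + 0.3333*(2.7899 - 4.6643) = 2.1652
  grad(y) = 15.991, v = y - alpha*grad = 1.2521
  prox(v) = soft_thresh(1.2521, 0.1051) = 1.147
Iteration 3: beta = 0.5, y = 1.147 + 0.5*(1.147 - 2.7899) = 0.3255
  grad(y) = 4.9533, v = y - alpha*grad = 0.0427
  prox(v) = soft_thresh(0.0427, 0.1051) = 0.0
f(x_3) = 3*0.0^2 + 3*0.0 + 1.84*|0.0| = 0.0


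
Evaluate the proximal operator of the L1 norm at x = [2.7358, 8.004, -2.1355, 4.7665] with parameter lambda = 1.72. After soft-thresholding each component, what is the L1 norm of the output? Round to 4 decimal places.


Soft-thresholding with lambda = 1.72:
prox(2.7358) = sign(2.7358)*max(|2.7358| - 1.72, 0) = 1.0158
prox(8.004) = sign(8.004)*max(|8.004| - 1.72, 0) = 6.284
prox(-2.1355) = sign(-2.1355)*max(|-2.1355| - 1.72, 0) = -0.4155
prox(4.7665) = sign(4.7665)*max(|4.7665| - 1.72, 0) = 3.0465
prox(x) = [1.0158, 6.284, -0.4155, 3.0465]
||prox(x)||_1 = 1.0158 + 6.284 + 0.4155 + 3.0465 = 10.7618


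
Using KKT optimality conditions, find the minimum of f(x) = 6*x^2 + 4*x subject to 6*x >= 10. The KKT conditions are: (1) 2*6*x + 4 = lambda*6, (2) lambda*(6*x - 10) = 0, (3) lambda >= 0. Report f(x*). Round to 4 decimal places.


Step 1: Try lambda = 0 (constraint inactive).
x_unc = -4/(2*6) = -0.3333
Check: 6*-0.3333 = -1.9998 < 10 -- violated!
Step 2: Constraint must be active: 6*x = 10
x* = 10/6 = 5/3 = 1.6667 (rounded; the exact value 5/3 is used below)
lambda = (2*6*(5/3) + 4)/6 = 4.0
Step 3: Compute optimal value.
f(x*) = 6*(5/3)^2 + 4*(5/3) = 23.3333


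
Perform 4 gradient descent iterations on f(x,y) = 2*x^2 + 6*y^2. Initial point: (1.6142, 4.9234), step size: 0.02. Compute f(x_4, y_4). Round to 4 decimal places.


Gradient descent on f(x,y) = 2*x^2 + 6*y^2.
Starting point: (1.6142, 4.9234), alpha = 0.02
Step 1: grad_x = 2*2*1.6142 = 6.4568, grad_y = 2*6*4.9234 = 59.0808
  x_1 = 1.6142 - 0.02*6.4568 = 1.4851
  y_1 = 4.9234 - 0.02*59.0808 = 3.7418
Step 2: grad_x = 2*2*1.4851 = 5.9403, grad_y = 2*6*3.7418 = 44.9014
  x_2 = 1.4851 - 0.02*5.9403 = 1.3663
  y_2 = 3.7418 - 0.02*44.9014 = 2.8438
Step 3: grad_x = 2*2*1.3663 = 5.465, grad_y = 2*6*2.8438 = 34.1251
  x_3 = 1.3663 - 0.02*5.465 = 1.257
  y_3 = 2.8438 - 0.02*34.1251 = 2.1613
Step 4: grad_x = 2*2*1.257 = 5.0278, grad_y = 2*6*2.1613 = 25.9351
  x_4 = 1.257 - 0.02*5.0278 = 1.1564
  y_4 = 2.1613 - 0.02*25.9351 = 1.6426
f(1.1564, 1.6426) = 2*1.1564^2 + 6*1.6426^2 = 18.8624


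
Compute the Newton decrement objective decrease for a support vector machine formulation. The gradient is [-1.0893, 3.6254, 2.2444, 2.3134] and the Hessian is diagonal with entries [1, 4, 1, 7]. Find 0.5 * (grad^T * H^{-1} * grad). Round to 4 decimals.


Step 1: H is diagonal, so H^(-1) * g = [-1.0893, 0.9064, 2.2444, 0.3305].
Step 2: g^T H^(-1) g = sum_i g_i^2 / H_ii
  = (-1.0893)^2/1 + (3.6254)^2/4 + (2.2444)^2/1 + (2.3134)^2/7
  = 1.1866 + 3.2859 + 5.0373 + 0.7645 = 10.2743
Step 3: Objective decrease = 0.5 * g^T H^(-1) g = 5.1372


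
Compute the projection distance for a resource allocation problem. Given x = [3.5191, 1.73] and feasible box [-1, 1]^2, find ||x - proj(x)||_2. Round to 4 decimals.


Project each component onto [-1, 1].
clip(3.5191) = 1.0, clip(1.73) = 1.0
Projection = [1.0, 1.0]
Squared diffs: [6.3459, 0.5329]
Distance = sqrt(6.8788) = 2.6227


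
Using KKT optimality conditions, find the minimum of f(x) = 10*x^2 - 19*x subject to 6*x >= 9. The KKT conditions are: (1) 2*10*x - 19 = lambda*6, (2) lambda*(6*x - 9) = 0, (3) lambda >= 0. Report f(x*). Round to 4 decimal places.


Step 1: Try lambda = 0 (constraint inactive).
x_unc = 19/(2*10) = 0.95
Check: 6*0.95 = 5.7 < 9 -- violated!
Step 2: Constraint must be active: 6*x = 9
x* = 9/6 = 1.5
lambda = (2*10*1.5 - 19)/6 = 1.8333
Step 3: Compute optimal value.
f(x*) = 10*1.5^2 - 19*1.5 = -6.0


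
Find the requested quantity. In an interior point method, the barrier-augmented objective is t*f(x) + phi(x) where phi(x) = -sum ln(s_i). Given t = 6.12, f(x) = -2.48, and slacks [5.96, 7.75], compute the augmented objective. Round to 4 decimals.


Step 1: Compute log-barrier.
ln values: [1.7851, 2.0477]
phi = -(1.7851 + 2.0477) = -3.8328
Step 2: Compute augmented objective.
t*f(x) = 6.12*-2.48 = -15.1776
Total = -15.1776 - 3.8328 = -19.0104


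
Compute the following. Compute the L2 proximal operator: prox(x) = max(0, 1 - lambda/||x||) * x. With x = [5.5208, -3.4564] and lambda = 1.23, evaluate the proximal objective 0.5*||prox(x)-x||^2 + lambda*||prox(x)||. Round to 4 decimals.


Step 1: Compute ||x||.
||x|| = 6.5135
Step 2: Compute scaling factor.
scale = max(0, 1 - 1.23/6.5135) = 0.8112
Step 3: prox(x) = [4.4783, -2.8037]
||prox(x)|| = 5.2835
Step 4: Proximal objective.
0.5*||prox-x||^2 = 0.7565
lambda*||prox|| = 6.4987
Total = 7.2552


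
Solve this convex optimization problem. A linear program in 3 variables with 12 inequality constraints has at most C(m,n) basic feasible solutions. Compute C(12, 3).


Each vertex corresponds to some choice of n active constraints out of m, so the number of vertices is at most C(m, n) = m! / (n!(m-n)!).
m = 12, n = 3
Numerator: 12 * 11 * 10
Denominator: 3! = 6
C(12, 3) = 220


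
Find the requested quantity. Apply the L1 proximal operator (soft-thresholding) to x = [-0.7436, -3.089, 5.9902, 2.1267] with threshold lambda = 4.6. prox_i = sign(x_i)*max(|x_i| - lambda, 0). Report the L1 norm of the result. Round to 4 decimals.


Soft-thresholding with lambda = 4.6:
prox(-0.7436) = sign(-0.7436)*max(|-0.7436| - 4.6, 0) = 0.0
prox(-3.089) = sign(-3.089)*max(|-3.089| - 4.6, 0) = 0.0
prox(5.9902) = sign(5.9902)*max(|5.9902| - 4.6, 0) = 1.3902
prox(2.1267) = sign(2.1267)*max(|2.1267| - 4.6, 0) = 0.0
prox(x) = [0.0, 0.0, 1.3902, 0.0]
||prox(x)||_1 = 0.0 + 0.0 + 1.3902 + 0.0 = 1.3902


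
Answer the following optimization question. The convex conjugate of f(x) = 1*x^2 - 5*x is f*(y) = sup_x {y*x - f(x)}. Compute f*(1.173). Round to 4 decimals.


f*(y) = sup_x {y*x - a*x^2 - b*x} = sup_x {(y-b)*x - a*x^2}
FOC: (y - b) - 2a*x = 0 => x* = (y - b)/(2a)
x* = (1.173 + 5)/(2*1) = 3.0865
f*(1.173) = (y-b)^2/(4a) = (1.173 + 5)^2/(4*1)
= 38.1059/4 = 9.5265


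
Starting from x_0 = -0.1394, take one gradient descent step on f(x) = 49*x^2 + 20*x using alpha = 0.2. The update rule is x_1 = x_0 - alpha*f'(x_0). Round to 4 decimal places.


We compute the gradient at x_0 and apply the update.
f'(x) = 98*x + 20
f'(-0.1394) = 98*-0.1394 + 20 = 6.3388
x_1 = -0.1394 - 0.2*6.3388 = -1.4072


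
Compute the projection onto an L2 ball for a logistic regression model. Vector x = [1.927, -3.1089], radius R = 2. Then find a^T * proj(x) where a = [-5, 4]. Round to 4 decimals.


Step 1: Compute ||x|| (intermediates to 6 decimals).
||x|| = sqrt(1.927^2 + (-3.1089)^2) = 3.657675
Step 2: Project.
Since ||x|| > R, scale = R/||x|| = 2/3.657675 = 0.546795, proj(x) = scale * x
proj(x) = [1.053674, -1.699931]
Step 3: Dot product.
a^T * proj(x) = -5*1.053674 + 4*(-1.699931) = -12.0681


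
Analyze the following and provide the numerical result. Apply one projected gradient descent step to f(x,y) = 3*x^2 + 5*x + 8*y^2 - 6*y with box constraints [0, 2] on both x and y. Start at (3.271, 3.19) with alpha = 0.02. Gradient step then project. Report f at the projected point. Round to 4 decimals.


Step 1: Compute gradient at (3.271, 3.19).
grad_x = 2*3*3.271 + 5 = 24.626
grad_y = 2*8*3.19 - 6 = 45.04
Step 2: Gradient step.
x_raw = 3.271 - 0.02*24.626 = 2.7785
y_raw = 3.19 - 0.02*45.04 = 2.2892
Step 3: Project onto [0, 2].
x_proj = clip(2.7785) = 2.0
y_proj = clip(2.2892) = 2.0
Step 4: Evaluate f.
f(2.0, 2.0) = 42.0


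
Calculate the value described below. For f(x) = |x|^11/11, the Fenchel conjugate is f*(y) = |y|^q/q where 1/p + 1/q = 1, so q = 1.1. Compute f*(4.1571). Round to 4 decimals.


The conjugate exponent q satisfies 1/p + 1/q = 1.
p = 11, so q = 11/(11 - 1) = 1.1
|y|^q = 4.1571^1.1 = 4.7937
f*(4.1571) = 4.7937 / 1.1 = 4.3579


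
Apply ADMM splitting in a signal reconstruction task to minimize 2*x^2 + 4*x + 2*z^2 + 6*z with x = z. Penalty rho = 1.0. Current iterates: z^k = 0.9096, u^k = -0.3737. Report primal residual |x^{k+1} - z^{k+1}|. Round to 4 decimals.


ADMM iteration with rho = 1.0, z^k = 0.9096, u^k = -0.3737
Step 1: x-update.
Minimize 2*x^2 + 4*x + (1.0/2)*(x - 0.9096 - 0.3737)^2
FOC: (2*2 + 1.0)*x = -4 + 1.0*(0.9096 + 0.3737)
x^{k+1} = -0.5433
Step 2: z-update.
Minimize 2*z^2 + 6*z + (1.0/2)*(-0.5433 - z - 0.3737)^2
FOC: (2*2 + 1.0)*z = -6 + 1.0*(-0.5433 - 0.3737)
z^{k+1} = -1.3834
Step 3: u-update.
u^{k+1} = -0.3737 - 0.5433 + 1.3834 = 0.4664
Step 4: Primal residual = |-0.5433 + 1.3834| = 0.8401


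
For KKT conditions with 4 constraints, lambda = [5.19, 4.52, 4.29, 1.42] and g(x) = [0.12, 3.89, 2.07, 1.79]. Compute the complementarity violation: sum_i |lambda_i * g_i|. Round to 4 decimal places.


KKT complementary slackness check:
lambda_1 * g_1 = 5.19 * 0.12 = 0.6228
lambda_2 * g_2 = 4.52 * 3.89 = 17.5828
lambda_3 * g_3 = 4.29 * 2.07 = 8.8803
lambda_4 * g_4 = 1.42 * 1.79 = 2.5418
Total violation = 0.6228 + 17.5828 + 8.8803 + 2.5418 = 29.6277


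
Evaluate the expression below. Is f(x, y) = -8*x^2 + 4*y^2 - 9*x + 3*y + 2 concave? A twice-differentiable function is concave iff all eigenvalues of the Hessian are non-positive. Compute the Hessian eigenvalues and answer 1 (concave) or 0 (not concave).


The Hessian of f(x,y) = -8*x^2 + 4*y^2 - 9*x + 3*y + 2 is:
H = [[-16, 0], [0, 8]]
Trace = -16 + 8 = -8
Determinant = -16*8 - (0)^2 = -128
Discriminant = (-8)^2 - 4*-128 = 576.0
Eigenvalues: lambda_1 = -16.0, lambda_2 = 8.0
The function is not concave.

0


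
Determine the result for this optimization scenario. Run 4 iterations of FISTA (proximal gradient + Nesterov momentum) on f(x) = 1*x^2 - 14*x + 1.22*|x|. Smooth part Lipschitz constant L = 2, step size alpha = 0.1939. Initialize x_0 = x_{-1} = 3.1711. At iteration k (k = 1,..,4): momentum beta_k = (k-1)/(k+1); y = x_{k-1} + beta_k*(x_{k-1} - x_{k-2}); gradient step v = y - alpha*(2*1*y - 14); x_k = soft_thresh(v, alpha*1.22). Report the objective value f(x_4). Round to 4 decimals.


FISTA on f(x) = 1*x^2 - 14*x + 1.22*|x|
L = 2, alpha = 0.1939
Iteration 1: beta = 0.0, y = 3.1711 + 0.0*(3.1711 - 3.1711) = 3.1711
  grad(y) = -7.6578, v = y - alpha*grad = 4.6559
  prox(v) = soft_thresh(4.6559, 0.2366) = 4.4194
Iteration 2: beta = 0.3333, y = 4.4194 + 0.3333*(4.4194 - 3.1711) = 4.8355
  grad(y) = -4.329, v = y - alpha*grad = 5.6749
  prox(v) = soft_thresh(5.6749, 0.2366) = 5.4383
Iteration 3: beta = 0.5, y = 5.4383 + 0.5*(5.4383 - 4.4194) = 5.9478
  grad(y) = -2.1044, v = y - alpha*grad = 6.3558
  prox(v) = soft_thresh(6.3558, 0.2366) = 6.1193
Iteration 4: beta = 0.6, y = 6.1193 + 0.6*(6.1193 - 5.4383) = 6.5279
  grad(y) = -0.9443, v = y - alpha*grad = 6.711
  prox(v) = soft_thresh(6.711, 0.2366) = 6.4744
f(x_4) = 1*6.4744^2 - 14*6.4744 + 1.22*|6.4744| = -40.825


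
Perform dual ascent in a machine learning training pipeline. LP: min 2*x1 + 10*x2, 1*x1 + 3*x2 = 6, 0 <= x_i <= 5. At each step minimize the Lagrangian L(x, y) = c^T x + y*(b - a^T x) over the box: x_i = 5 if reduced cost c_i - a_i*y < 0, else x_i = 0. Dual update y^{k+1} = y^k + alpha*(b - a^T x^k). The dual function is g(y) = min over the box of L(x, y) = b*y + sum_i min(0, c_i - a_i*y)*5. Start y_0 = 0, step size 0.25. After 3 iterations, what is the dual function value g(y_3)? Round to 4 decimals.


Dual ascent for LP: min 2*x1 + 10*x2, 1*x1 + 3*x2 = 6, 0 <= x_i <= 5
Step 1: y^k = 0.0, reduced costs: (2.0, 10.0)
  x^k = (0.0, 0.0), subgradient = b - a^T x = 6.0
  y^{k+1} = 0.0 + 0.25*6.0 = 1.5
Step 2: y^k = 1.5, reduced costs: (0.5, 5.5)
  x^k = (0.0, 0.0), subgradient = b - a^T x = 6.0
  y^{k+1} = 1.5 + 0.25*6.0 = 3.0
Step 3: y^k = 3.0, reduced costs: (-1.0, 1.0)
  x^k = (5.0, 0.0), subgradient = b - a^T x = 1.0
  y^{k+1} = 3.0 + 0.25*1.0 = 3.25
Dual objective at y_3 = 3.25: reduced costs (-1.25, 0.25), box minimizer x = (5.0, 0.0)
g(y_3) = b*y + (c1 - a1*y)*x1 + (c2 - a2*y)*x2 = 6*3.25 + (-1.25)*5.0 + 0.25*0.0 = 19.5 - 6.25 + 0.0 = 13.25


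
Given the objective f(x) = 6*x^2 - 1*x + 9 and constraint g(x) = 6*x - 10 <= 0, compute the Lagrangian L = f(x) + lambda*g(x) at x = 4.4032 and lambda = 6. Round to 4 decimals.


Step 1: Evaluate f(x).
f(4.4032) = 6*4.4032^2 - 1*4.4032 + 9 = 120.9258
Step 2: Evaluate g(x).
g(4.4032) = 6*4.4032 - 10 = 16.4192
Step 3: Compute Lagrangian.
L = 120.9258 + 6*16.4192 = 219.441


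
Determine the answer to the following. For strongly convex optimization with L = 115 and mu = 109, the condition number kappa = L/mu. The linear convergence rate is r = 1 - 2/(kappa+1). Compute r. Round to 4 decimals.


Step 1: Compute the condition number.
kappa = L/mu = 115/109 = 1.055
Step 2: Compute the convergence rate.
r = 1 - 2/(kappa + 1) = 1 - 2*mu/(L + mu) = (L - mu)/(L + mu) = 6/224 = 0.0268


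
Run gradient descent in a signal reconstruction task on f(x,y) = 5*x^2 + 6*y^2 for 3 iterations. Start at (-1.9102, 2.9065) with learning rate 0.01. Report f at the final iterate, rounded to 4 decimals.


Gradient descent on f(x,y) = 5*x^2 + 6*y^2.
Starting point: (-1.9102, 2.9065), alpha = 0.01
Step 1: grad_x = 2*5*-1.9102 = -19.102, grad_y = 2*6*2.9065 = 34.878
  x_1 = -1.9102 - 0.01*-19.102 = -1.7192
  y_1 = 2.9065 - 0.01*34.878 = 2.5577
Step 2: grad_x = 2*5*-1.7192 = -17.1918, grad_y = 2*6*2.5577 = 30.6926
  x_2 = -1.7192 - 0.01*-17.1918 = -1.5473
  y_2 = 2.5577 - 0.01*30.6926 = 2.2508
Step 3: grad_x = 2*5*-1.5473 = -15.4726, grad_y = 2*6*2.2508 = 27.0095
  x_3 = -1.5473 - 0.01*-15.4726 = -1.3925
  y_3 = 2.2508 - 0.01*27.0095 = 1.9807
f(-1.3925, 1.9807) = 5*(-1.3925)^2 + 6*1.9807^2 = 33.2348


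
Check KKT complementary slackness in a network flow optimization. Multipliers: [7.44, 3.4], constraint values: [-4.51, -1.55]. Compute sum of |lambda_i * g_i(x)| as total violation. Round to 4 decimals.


KKT complementary slackness check:
lambda_1 * g_1 = 7.44 * -4.51 = -33.5544
lambda_2 * g_2 = 3.4 * -1.55 = -5.27
Total violation = 33.5544 + 5.27 = 38.8244


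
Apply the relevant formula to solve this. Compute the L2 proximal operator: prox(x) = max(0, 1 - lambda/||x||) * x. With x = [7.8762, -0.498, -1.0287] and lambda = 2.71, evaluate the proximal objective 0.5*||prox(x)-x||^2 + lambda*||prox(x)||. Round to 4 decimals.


Step 1: Compute ||x||.
||x|| = 7.9587
Step 2: Compute scaling factor.
scale = max(0, 1 - 2.71/7.9587) = 0.6595
Step 3: prox(x) = [5.1943, -0.3284, -0.6784]
||prox(x)|| = 5.2487
Step 4: Proximal objective.
0.5*||prox-x||^2 = 3.6721
lambda*||prox|| = 14.224
Total = 17.896


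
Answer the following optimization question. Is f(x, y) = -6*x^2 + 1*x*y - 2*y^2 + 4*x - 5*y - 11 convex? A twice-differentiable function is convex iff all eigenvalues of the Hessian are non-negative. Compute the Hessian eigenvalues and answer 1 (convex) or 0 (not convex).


The Hessian of f(x,y) = -6*x^2 + 1*x*y - 2*y^2 + 4*x - 5*y - 11 is:
H = [[-12, 1], [1, -4]]
Trace = -12 - 4 = -16
Determinant = -12*-4 - (1)^2 = 47
Discriminant = (-16)^2 - 4*47 = 68.0
Eigenvalues: lambda_1 = -12.1231, lambda_2 = -3.8769
The function is not convex.

0


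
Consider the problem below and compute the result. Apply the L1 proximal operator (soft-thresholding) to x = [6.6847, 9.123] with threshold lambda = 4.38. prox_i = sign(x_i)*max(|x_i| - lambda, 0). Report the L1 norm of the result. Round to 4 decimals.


Soft-thresholding with lambda = 4.38:
prox(6.6847) = sign(6.6847)*max(|6.6847| - 4.38, 0) = 2.3047
prox(9.123) = sign(9.123)*max(|9.123| - 4.38, 0) = 4.743
prox(x) = [2.3047, 4.743]
||prox(x)||_1 = 2.3047 + 4.743 = 7.0477


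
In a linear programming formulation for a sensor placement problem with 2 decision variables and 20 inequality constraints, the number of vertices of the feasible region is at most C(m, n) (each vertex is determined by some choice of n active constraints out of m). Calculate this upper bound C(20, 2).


Each vertex corresponds to some choice of n active constraints out of m, so the number of vertices is at most C(m, n) = m! / (n!(m-n)!).
m = 20, n = 2
Numerator: 20 * 19
Denominator: 2! = 2
C(20, 2) = 190


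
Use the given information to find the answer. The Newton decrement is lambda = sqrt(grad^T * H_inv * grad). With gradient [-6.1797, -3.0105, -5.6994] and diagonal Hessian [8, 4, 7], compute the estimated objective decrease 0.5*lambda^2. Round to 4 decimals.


Step 1: H is diagonal, so H^(-1) * g = [-0.7725, -0.7526, -0.8142].
Step 2: g^T H^(-1) g = sum_i g_i^2 / H_ii
  = (-6.1797)^2/8 + (-3.0105)^2/4 + (-5.6994)^2/7
  = 4.7736 + 2.2658 + 4.6405 = 11.6798
Step 3: Objective decrease = 0.5 * g^T H^(-1) g = 5.8399


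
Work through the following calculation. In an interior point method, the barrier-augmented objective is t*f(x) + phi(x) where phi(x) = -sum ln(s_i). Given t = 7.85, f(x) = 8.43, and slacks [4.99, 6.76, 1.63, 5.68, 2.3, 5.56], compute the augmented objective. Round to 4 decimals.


Step 1: Compute log-barrier.
ln values: [1.6074, 1.911, 0.4886, 1.737, 0.8329, 1.7156]
phi = -(1.6074 + 1.911 + 0.4886 + 1.737 + 0.8329 + 1.7156) = -8.2925
Step 2: Compute augmented objective.
t*f(x) = 7.85*8.43 = 66.1755
Total = 66.1755 - 8.2925 = 57.883


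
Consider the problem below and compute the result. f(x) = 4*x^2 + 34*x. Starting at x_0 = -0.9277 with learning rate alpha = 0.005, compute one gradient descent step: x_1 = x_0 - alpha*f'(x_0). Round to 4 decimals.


We compute the gradient at x_0 and apply the update.
f'(x) = 8*x + 34
f'(-0.9277) = 8*-0.9277 + 34 = 26.5784
x_1 = -0.9277 - 0.005*26.5784 = -1.0606


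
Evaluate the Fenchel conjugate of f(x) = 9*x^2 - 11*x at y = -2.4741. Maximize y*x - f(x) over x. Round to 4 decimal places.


f*(y) = sup_x {y*x - a*x^2 - b*x} = sup_x {(y-b)*x - a*x^2}
FOC: (y - b) - 2a*x = 0 => x* = (y - b)/(2a)
x* = (-2.4741 + 11)/(2*9) = 0.4737
f*(-2.4741) = (y-b)^2/(4a) = (-2.4741 + 11)^2/(4*9)
= 72.691/36 = 2.0192


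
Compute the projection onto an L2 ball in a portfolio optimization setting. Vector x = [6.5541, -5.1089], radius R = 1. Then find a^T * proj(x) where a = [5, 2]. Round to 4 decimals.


Step 1: Compute ||x|| (intermediates to 6 decimals).
||x|| = sqrt(6.5541^2 + (-5.1089)^2) = 8.310059
Step 2: Project.
Since ||x|| > R, scale = R/||x|| = 1/8.310059 = 0.120336, proj(x) = scale * x
proj(x) = [0.788694, -0.614785]
Step 3: Dot product.
a^T * proj(x) = 5*0.788694 + 2*(-0.614785) = 2.7139


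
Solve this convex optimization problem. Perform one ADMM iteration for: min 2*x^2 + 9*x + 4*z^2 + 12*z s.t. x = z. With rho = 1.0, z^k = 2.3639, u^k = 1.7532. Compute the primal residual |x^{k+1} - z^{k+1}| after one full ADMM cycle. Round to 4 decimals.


ADMM iteration with rho = 1.0, z^k = 2.3639, u^k = 1.7532
Step 1: x-update.
Minimize 2*x^2 + 9*x + (1.0/2)*(x - 2.3639 + 1.7532)^2
FOC: (2*2 + 1.0)*x = -9 + 1.0*(2.3639 - 1.7532)
x^{k+1} = -1.6779
Step 2: z-update.
Minimize 4*z^2 + 12*z + (1.0/2)*(-1.6779 - z + 1.7532)^2
FOC: (2*4 + 1.0)*z = -12 + 1.0*(-1.6779 + 1.7532)
z^{k+1} = -1.325
Step 3: u-update.
u^{k+1} = 1.7532 - 1.6779 + 1.325 = 1.4003
Step 4: Primal residual = |-1.6779 + 1.325| = 0.3529


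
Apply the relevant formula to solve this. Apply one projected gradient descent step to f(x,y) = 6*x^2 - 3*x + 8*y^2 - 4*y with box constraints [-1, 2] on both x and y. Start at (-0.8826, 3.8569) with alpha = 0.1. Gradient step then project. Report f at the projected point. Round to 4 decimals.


Step 1: Compute gradient at (-0.8826, 3.8569).
grad_x = 2*6*-0.8826 - 3 = -13.5912
grad_y = 2*8*3.8569 - 4 = 57.7104
Step 2: Gradient step.
x_raw = -0.8826 - 0.1*-13.5912 = 0.4765
y_raw = 3.8569 - 0.1*57.7104 = -1.9141
Step 3: Project onto [-1, 2].
x_proj = clip(0.4765) = 0.4765
y_proj = clip(-1.9141) = -1.0
Step 4: Evaluate f.
f(0.4765, -1.0) = 11.9329


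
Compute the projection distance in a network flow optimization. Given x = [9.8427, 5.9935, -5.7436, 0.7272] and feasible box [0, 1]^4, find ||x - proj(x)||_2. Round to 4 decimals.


Project each component onto [0, 1].
clip(9.8427) = 1.0, clip(5.9935) = 1.0, clip(-5.7436) = 0.0, clip(0.7272) = 0.7272
Projection = [1.0, 1.0, 0.0, 0.7272]
Squared diffs: [78.1933, 24.935, 32.9889, 0.0]
Distance = sqrt(136.1172) = 11.6669


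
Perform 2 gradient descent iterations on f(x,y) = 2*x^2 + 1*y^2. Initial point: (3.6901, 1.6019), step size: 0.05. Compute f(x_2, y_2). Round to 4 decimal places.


Gradient descent on f(x,y) = 2*x^2 + 1*y^2.
Starting point: (3.6901, 1.6019), alpha = 0.05
Step 1: grad_x = 2*2*3.6901 = 14.7604, grad_y = 2*1*1.6019 = 3.2038
  x_1 = 3.6901 - 0.05*14.7604 = 2.9521
  y_1 = 1.6019 - 0.05*3.2038 = 1.4417
Step 2: grad_x = 2*2*2.9521 = 11.8083, grad_y = 2*1*1.4417 = 2.8834
  x_2 = 2.9521 - 0.05*11.8083 = 2.3617
  y_2 = 1.4417 - 0.05*2.8834 = 1.2975
f(2.3617, 1.2975) = 2*2.3617^2 + 1*1.2975^2 = 12.8385


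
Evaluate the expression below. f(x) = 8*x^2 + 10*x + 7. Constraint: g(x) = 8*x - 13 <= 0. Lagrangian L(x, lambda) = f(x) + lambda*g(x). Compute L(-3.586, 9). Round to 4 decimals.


Step 1: Evaluate f(x).
f(-3.586) = 8*(-3.586)^2 + 10*(-3.586) + 7 = 74.0152
Step 2: Evaluate g(x).
g(-3.586) = 8*-3.586 - 13 = -41.688
Step 3: Compute Lagrangian.
L = 74.0152 + 9*-41.688 = -301.1768


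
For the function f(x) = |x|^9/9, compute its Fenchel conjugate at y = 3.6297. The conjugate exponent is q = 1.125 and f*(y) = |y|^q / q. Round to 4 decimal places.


The conjugate exponent q satisfies 1/p + 1/q = 1.
p = 9, so q = 9/(9 - 1) = 1.125
|y|^q = 3.6297^1.125 = 4.2644
f*(3.6297) = 4.2644 / 1.125 = 3.7905


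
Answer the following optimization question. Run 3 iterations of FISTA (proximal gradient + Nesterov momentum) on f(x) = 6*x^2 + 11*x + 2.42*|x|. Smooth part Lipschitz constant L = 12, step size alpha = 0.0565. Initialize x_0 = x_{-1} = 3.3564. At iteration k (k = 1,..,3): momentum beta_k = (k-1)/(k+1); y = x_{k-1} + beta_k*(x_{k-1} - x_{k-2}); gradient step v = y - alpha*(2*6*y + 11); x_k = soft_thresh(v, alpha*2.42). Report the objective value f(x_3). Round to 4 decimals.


FISTA on f(x) = 6*x^2 + 11*x + 2.42*|x|
L = 12, alpha = 0.0565
Iteration 1: beta = 0.0, y = 3.3564 + 0.0*(3.3564 - 3.3564) = 3.3564
  grad(y) = 51.2768, v = y - alpha*grad = 0.4593
  prox(v) = soft_thresh(0.4593, 0.1367) = 0.3225
Iteration 2: beta = 0.3333, y = 0.3225 + 0.3333*(0.3225 - 3.3564) = -0.6888
  grad(y) = 2.7349, v = y - alpha*grad = -0.8433
  prox(v) = soft_thresh(-0.8433, 0.1367) = -0.7066
Iteration 3: beta = 0.5, y = -0.7066 + 0.5*(-0.7066 - 0.3225) = -1.2211
  grad(y) = -3.6531, v = y - alpha*grad = -1.0147
  prox(v) = soft_thresh(-1.0147, 0.1367) = -0.878
f(x_3) = 6*(-0.878)^2 + 11*(-0.878) + 2.42*|-0.878| = -2.908


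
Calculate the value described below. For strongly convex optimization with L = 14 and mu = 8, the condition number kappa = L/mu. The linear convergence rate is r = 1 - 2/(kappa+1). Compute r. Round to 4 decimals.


Step 1: Compute the condition number.
kappa = L/mu = 14/8 = 1.75
Step 2: Compute the convergence rate.
r = 1 - 2/(kappa + 1) = 1 - 2*mu/(L + mu) = (L - mu)/(L + mu) = 6/22 = 0.2727


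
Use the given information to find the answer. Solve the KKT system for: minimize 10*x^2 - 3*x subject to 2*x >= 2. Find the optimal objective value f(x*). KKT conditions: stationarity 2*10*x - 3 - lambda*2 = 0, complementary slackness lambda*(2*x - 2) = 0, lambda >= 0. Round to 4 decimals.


Step 1: Try lambda = 0 (constraint inactive).
x_unc = 3/(2*10) = 0.15
Check: 2*0.15 = 0.3 < 2 -- violated!
Step 2: Constraint must be active: 2*x = 2
x* = 2/2 = 1.0
lambda = (2*10*1.0 - 3)/2 = 8.5
Step 3: Compute optimal value.
f(x*) = 10*1.0^2 - 3*1.0 = 7.0


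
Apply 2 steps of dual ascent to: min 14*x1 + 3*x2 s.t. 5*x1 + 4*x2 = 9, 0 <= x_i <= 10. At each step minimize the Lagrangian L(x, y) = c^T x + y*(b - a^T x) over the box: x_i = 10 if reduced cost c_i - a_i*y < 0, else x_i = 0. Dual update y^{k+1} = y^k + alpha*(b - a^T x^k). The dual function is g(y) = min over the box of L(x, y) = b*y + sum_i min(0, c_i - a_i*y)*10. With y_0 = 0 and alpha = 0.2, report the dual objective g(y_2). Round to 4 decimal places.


Dual ascent for LP: min 14*x1 + 3*x2, 5*x1 + 4*x2 = 9, 0 <= x_i <= 10
Step 1: y^k = 0.0, reduced costs: (14.0, 3.0)
  x^k = (0.0, 0.0), subgradient = b - a^T x = 9.0
  y^{k+1} = 0.0 + 0.2*9.0 = 1.8
Step 2: y^k = 1.8, reduced costs: (5.0, -4.2)
  x^k = (0.0, 10.0), subgradient = b - a^T x = -31.0
  y^{k+1} = 1.8 + 0.2*-31.0 = -4.4
Dual objective at y_2 = -4.4: reduced costs (36.0, 20.6), box minimizer x = (0.0, 0.0)
g(y_2) = b*y + (c1 - a1*y)*x1 + (c2 - a2*y)*x2 = 9*(-4.4) + 36.0*0.0 + 20.6*0.0 = -39.6 + 0.0 + 0.0 = -39.6


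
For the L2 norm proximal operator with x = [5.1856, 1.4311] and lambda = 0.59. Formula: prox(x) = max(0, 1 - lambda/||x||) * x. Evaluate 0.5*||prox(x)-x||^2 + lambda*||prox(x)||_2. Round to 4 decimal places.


Step 1: Compute ||x||.
||x|| = 5.3795
Step 2: Compute scaling factor.
scale = max(0, 1 - 0.59/5.3795) = 0.8903
Step 3: prox(x) = [4.6169, 1.2741]
||prox(x)|| = 4.7895
Step 4: Proximal objective.
0.5*||prox-x||^2 = 0.1741
lambda*||prox|| = 2.8258
Total = 2.9998


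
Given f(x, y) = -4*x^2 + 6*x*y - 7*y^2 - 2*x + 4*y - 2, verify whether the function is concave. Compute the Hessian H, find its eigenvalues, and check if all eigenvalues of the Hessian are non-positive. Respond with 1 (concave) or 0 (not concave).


The Hessian of f(x,y) = -4*x^2 + 6*x*y - 7*y^2 - 2*x + 4*y - 2 is:
H = [[-8, 6], [6, -14]]
Trace = -8 - 14 = -22
Determinant = -8*-14 - (6)^2 = 76
Discriminant = (-22)^2 - 4*76 = 180.0
Eigenvalues: lambda_1 = -17.7082, lambda_2 = -4.2918
The function is concave.

1


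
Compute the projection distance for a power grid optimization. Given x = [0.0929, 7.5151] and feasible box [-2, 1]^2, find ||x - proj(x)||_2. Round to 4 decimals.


Project each component onto [-2, 1].
clip(0.0929) = 0.0929, clip(7.5151) = 1.0
Projection = [0.0929, 1.0]
Squared diffs: [0.0, 42.4465]
Distance = sqrt(42.4465) = 6.5151


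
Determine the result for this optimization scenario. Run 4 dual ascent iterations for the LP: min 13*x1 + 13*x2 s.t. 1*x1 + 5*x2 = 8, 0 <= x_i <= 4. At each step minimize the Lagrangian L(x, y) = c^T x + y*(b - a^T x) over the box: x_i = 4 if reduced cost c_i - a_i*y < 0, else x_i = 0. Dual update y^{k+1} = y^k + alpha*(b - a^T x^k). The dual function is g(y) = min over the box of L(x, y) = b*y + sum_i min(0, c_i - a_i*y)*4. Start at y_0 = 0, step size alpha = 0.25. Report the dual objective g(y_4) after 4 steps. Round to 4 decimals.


Dual ascent for LP: min 13*x1 + 13*x2, 1*x1 + 5*x2 = 8, 0 <= x_i <= 4
Step 1: y^k = 0.0, reduced costs: (13.0, 13.0)
  x^k = (0.0, 0.0), subgradient = b - a^T x = 8.0
  y^{k+1} = 0.0 + 0.25*8.0 = 2.0
Step 2: y^k = 2.0, reduced costs: (11.0, 3.0)
  x^k = (0.0, 0.0), subgradient = b - a^T x = 8.0
  y^{k+1} = 2.0 + 0.25*8.0 = 4.0
Step 3: y^k = 4.0, reduced costs: (9.0, -7.0)
  x^k = (0.0, 4.0), subgradient = b - a^T x = -12.0
  y^{k+1} = 4.0 + 0.25*-12.0 = 1.0
Step 4: y^k = 1.0, reduced costs: (12.0, 8.0)
  x^k = (0.0, 0.0), subgradient = b - a^T x = 8.0
  y^{k+1} = 1.0 + 0.25*8.0 = 3.0
Dual objective at y_4 = 3.0: reduced costs (10.0, -2.0), box minimizer x = (0.0, 4.0)
g(y_4) = b*y + (c1 - a1*y)*x1 + (c2 - a2*y)*x2 = 8*3.0 + 10.0*0.0 + (-2.0)*4.0 = 24.0 + 0.0 - 8.0 = 16.0


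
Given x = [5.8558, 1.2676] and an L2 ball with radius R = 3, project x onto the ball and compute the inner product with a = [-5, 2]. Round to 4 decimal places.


Step 1: Compute ||x|| (intermediates to 6 decimals).
||x|| = sqrt(5.8558^2 + 1.2676^2) = 5.991427
Step 2: Project.
Since ||x|| > R, scale = R/||x|| = 3/5.991427 = 0.500715, proj(x) = scale * x
proj(x) = [2.932087, 0.634706]
Step 3: Dot product.
a^T * proj(x) = -5*2.932087 + 2*0.634706 = -13.391


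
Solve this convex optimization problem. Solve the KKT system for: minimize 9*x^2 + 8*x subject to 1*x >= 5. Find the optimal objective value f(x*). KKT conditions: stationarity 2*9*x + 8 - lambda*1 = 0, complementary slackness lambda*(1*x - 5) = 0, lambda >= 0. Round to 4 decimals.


Step 1: Try lambda = 0 (constraint inactive).
x_unc = -8/(2*9) = -0.4444
Check: 1*-0.4444 = -0.4444 < 5 -- violated!
Step 2: Constraint must be active: 1*x = 5
x* = 5/1 = 5.0
lambda = (2*9*5.0 + 8)/1 = 98.0
Step 3: Compute optimal value.
f(x*) = 9*5.0^2 + 8*5.0 = 265.0


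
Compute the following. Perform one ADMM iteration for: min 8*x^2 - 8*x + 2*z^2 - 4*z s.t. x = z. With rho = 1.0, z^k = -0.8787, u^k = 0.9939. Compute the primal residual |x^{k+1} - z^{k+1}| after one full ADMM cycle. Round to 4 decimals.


ADMM iteration with rho = 1.0, z^k = -0.8787, u^k = 0.9939
Step 1: x-update.
Minimize 8*x^2 - 8*x + (1.0/2)*(x + 0.8787 + 0.9939)^2
FOC: (2*8 + 1.0)*x = 8 + 1.0*(-0.8787 - 0.9939)
x^{k+1} = 0.3604
Step 2: z-update.
Minimize 2*z^2 - 4*z + (1.0/2)*(0.3604 - z + 0.9939)^2
FOC: (2*2 + 1.0)*z = 4 + 1.0*(0.3604 + 0.9939)
z^{k+1} = 1.0709
Step 3: u-update.
u^{k+1} = 0.9939 + 0.3604 - 1.0709 = 0.2835
Step 4: Primal residual = |0.3604 - 1.0709| = 0.7104


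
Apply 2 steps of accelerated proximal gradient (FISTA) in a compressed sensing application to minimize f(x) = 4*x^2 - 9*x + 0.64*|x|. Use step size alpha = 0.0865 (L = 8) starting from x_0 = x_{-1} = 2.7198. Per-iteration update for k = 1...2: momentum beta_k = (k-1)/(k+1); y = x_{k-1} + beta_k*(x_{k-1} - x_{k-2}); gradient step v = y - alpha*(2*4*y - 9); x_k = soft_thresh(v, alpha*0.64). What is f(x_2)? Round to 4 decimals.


FISTA on f(x) = 4*x^2 - 9*x + 0.64*|x|
L = 8, alpha = 0.0865
Iteration 1: beta = 0.0, y = 2.7198 + 0.0*(2.7198 - 2.7198) = 2.7198
  grad(y) = 12.7584, v = y - alpha*grad = 1.6162
  prox(v) = soft_thresh(1.6162, 0.0554) = 1.5608
Iteration 2: beta = 0.3333, y = 1.5608 + 0.3333*(1.5608 - 2.7198) = 1.1745
  grad(y) = 0.3961, v = y - alpha*grad = 1.1403
  prox(v) = soft_thresh(1.1403, 0.0554) = 1.0849
f(x_2) = 4*1.0849^2 - 9*1.0849 + 0.64*|1.0849| = -4.3617


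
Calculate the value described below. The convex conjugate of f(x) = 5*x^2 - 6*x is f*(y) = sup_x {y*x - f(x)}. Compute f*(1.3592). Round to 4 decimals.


f*(y) = sup_x {y*x - a*x^2 - b*x} = sup_x {(y-b)*x - a*x^2}
FOC: (y - b) - 2a*x = 0 => x* = (y - b)/(2a)
x* = (1.3592 + 6)/(2*5) = 0.7359
f*(1.3592) = (y-b)^2/(4a) = (1.3592 + 6)^2/(4*5)
= 54.1578/20 = 2.7079


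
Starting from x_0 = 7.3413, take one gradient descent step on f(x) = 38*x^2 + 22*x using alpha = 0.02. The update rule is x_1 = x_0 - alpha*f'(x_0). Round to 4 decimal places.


We compute the gradient at x_0 and apply the update.
f'(x) = 76*x + 22
f'(7.3413) = 76*7.3413 + 22 = 579.9388
x_1 = 7.3413 - 0.02*579.9388 = -4.2575


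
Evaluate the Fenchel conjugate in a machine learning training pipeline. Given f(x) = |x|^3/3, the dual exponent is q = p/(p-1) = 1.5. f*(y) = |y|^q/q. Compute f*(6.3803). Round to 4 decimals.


The conjugate exponent q satisfies 1/p + 1/q = 1.
p = 3, so q = 3/(3 - 1) = 1.5
|y|^q = 6.3803^1.5 = 16.1162
f*(6.3803) = 16.1162 / 1.5 = 10.7441


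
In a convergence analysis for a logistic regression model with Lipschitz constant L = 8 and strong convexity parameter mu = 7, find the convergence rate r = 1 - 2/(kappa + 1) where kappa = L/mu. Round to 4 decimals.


Step 1: Compute the condition number.
kappa = L/mu = 8/7 = 1.1429
Step 2: Compute the convergence rate.
r = 1 - 2/(kappa + 1) = 1 - 2*mu/(L + mu) = (L - mu)/(L + mu) = 1/15 = 0.0667


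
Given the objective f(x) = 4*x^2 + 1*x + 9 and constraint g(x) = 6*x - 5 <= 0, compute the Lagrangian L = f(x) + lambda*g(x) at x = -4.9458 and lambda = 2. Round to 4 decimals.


Step 1: Evaluate f(x).
f(-4.9458) = 4*(-4.9458)^2 + 1*(-4.9458) + 9 = 101.898
Step 2: Evaluate g(x).
g(-4.9458) = 6*-4.9458 - 5 = -34.6748
Step 3: Compute Lagrangian.
L = 101.898 + 2*-34.6748 = 32.5484


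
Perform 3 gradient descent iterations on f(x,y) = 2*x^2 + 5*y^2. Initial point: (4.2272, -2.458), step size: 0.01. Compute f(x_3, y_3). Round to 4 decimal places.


Gradient descent on f(x,y) = 2*x^2 + 5*y^2.
Starting point: (4.2272, -2.458), alpha = 0.01
Step 1: grad_x = 2*2*4.2272 = 16.9088, grad_y = 2*5*-2.458 = -24.58
  x_1 = 4.2272 - 0.01*16.9088 = 4.0581
  y_1 = -2.458 - 0.01*-24.58 = -2.2122
Step 2: grad_x = 2*2*4.0581 = 16.2324, grad_y = 2*5*-2.2122 = -22.122
  x_2 = 4.0581 - 0.01*16.2324 = 3.8958
  y_2 = -2.2122 - 0.01*-22.122 = -1.991
Step 3: grad_x = 2*2*3.8958 = 15.5832, grad_y = 2*5*-1.991 = -19.9098
  x_3 = 3.8958 - 0.01*15.5832 = 3.74
  y_3 = -1.991 - 0.01*-19.9098 = -1.7919
f(3.74, -1.7919) = 2*3.74^2 + 5*(-1.7919)^2 = 44.0287


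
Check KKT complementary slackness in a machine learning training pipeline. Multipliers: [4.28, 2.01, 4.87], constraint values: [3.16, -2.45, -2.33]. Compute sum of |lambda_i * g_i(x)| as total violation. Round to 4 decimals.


KKT complementary slackness check:
lambda_1 * g_1 = 4.28 * 3.16 = 13.5248
lambda_2 * g_2 = 2.01 * -2.45 = -4.9245
lambda_3 * g_3 = 4.87 * -2.33 = -11.3471
Total violation = 13.5248 + 4.9245 + 11.3471 = 29.7964


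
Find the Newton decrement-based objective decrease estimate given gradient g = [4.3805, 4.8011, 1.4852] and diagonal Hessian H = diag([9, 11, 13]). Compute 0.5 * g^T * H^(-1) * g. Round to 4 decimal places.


Step 1: H is diagonal, so H^(-1) * g = [0.4867, 0.4365, 0.1142].
Step 2: g^T H^(-1) g = sum_i g_i^2 / H_ii
  = (4.3805)^2/9 + (4.8011)^2/11 + (1.4852)^2/13
  = 2.1321 + 2.0955 + 0.1697 = 4.3973
Step 3: Objective decrease = 0.5 * g^T H^(-1) g = 2.1986


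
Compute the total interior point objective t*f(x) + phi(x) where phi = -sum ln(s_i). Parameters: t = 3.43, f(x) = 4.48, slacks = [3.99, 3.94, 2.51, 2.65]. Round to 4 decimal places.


Step 1: Compute log-barrier.
ln values: [1.3838, 1.3712, 0.9203, 0.9746]
phi = -(1.3838 + 1.3712 + 0.9203 + 0.9746) = -4.6498
Step 2: Compute augmented objective.
t*f(x) = 3.43*4.48 = 15.3664
Total = 15.3664 - 4.6498 = 10.7166


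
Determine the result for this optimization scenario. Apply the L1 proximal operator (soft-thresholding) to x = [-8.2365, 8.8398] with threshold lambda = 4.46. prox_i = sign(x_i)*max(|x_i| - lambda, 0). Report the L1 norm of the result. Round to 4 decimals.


Soft-thresholding with lambda = 4.46:
prox(-8.2365) = sign(-8.2365)*max(|-8.2365| - 4.46, 0) = -3.7765
prox(8.8398) = sign(8.8398)*max(|8.8398| - 4.46, 0) = 4.3798
prox(x) = [-3.7765, 4.3798]
||prox(x)||_1 = 3.7765 + 4.3798 = 8.1563


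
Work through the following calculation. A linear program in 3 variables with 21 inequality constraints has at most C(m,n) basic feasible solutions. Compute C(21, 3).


Each vertex corresponds to some choice of n active constraints out of m, so the number of vertices is at most C(m, n) = m! / (n!(m-n)!).
m = 21, n = 3
Numerator: 21 * 20 * 19
Denominator: 3! = 6
C(21, 3) = 1330
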